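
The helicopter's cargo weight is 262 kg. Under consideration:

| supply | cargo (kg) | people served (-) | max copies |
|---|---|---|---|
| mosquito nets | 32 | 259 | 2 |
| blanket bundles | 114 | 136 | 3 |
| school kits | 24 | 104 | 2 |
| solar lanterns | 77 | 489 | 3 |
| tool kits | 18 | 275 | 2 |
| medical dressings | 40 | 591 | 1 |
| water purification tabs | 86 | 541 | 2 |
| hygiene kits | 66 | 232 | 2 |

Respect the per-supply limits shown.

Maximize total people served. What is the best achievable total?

2378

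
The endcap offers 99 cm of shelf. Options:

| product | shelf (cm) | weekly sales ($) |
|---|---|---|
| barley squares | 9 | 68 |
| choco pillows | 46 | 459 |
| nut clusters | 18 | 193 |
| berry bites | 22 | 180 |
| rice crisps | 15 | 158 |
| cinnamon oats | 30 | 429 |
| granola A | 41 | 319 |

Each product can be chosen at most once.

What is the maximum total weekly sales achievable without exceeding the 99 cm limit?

By weekly sales per cm: cinnamon oats 14.30, nut clusters 10.72, rice crisps 10.53, choco pillows 9.98 lead.
A density-first pass picks barley squares + nut clusters + berry bites + rice crisps + cinnamon oats — 1028 at 94 cm.
Dropping barley squares and berry bites and rice crisps frees 46 cm; slotting in choco pillows (46 cm) lifts the total to 1081 at 94 cm.
The spare 5 cm is too small for any remaining product, and no exchange beats 1081.

1081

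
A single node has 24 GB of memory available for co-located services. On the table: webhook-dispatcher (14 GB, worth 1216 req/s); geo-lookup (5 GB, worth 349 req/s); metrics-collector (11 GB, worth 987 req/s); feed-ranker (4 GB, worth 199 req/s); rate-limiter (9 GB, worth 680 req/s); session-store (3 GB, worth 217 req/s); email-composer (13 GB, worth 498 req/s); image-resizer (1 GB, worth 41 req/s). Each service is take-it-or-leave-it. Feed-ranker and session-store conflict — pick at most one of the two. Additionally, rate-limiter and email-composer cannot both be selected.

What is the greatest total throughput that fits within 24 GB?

1937

Taking the top-ratio services first gives metrics-collector + rate-limiter + session-store + image-resizer for 1925 (24 GB).
Dropping metrics-collector and session-store frees 14 GB; slotting in webhook-dispatcher (14 GB) lifts the total to 1937 at 24 GB.
The closest alternative, metrics-collector + rate-limiter + session-store + image-resizer, reaches only 1925.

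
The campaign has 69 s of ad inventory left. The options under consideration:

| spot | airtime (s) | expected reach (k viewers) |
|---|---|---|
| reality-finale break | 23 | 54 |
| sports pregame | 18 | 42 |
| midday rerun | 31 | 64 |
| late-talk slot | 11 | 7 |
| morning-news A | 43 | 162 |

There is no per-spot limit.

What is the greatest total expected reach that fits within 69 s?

216

Ranking by ratio (expected reach/s): morning-news A 3.77, reality-finale break 2.35, sports pregame 2.33.
Best packing: reality-finale break + morning-news A — 66 s, 216 total.
Every other selection either busts 69 s or fails to beat 216.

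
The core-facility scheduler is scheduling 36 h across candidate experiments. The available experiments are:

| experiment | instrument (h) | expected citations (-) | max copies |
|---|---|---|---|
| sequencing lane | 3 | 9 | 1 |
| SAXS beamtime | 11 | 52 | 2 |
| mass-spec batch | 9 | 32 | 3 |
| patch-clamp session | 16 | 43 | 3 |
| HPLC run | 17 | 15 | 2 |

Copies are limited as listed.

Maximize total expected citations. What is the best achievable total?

Sequencing lane + 2×SAXS beamtime + mass-spec batch uses 34 of the 36 h and totals 145.
Every other selection either busts 36 h or exceeds an availability limit or fails to beat 145.

145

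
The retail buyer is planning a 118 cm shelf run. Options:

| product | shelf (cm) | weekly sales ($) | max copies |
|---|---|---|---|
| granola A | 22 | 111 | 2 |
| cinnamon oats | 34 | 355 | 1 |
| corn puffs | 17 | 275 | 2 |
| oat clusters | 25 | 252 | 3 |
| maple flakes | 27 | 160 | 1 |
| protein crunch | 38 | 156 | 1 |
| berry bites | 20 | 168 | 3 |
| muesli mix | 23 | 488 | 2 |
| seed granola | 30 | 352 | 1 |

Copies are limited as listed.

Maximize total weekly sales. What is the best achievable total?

By weekly sales per cm: muesli mix 21.22, corn puffs 16.18, seed granola 11.73, cinnamon oats 10.44 lead.
The ratio heuristic lands on 2×corn puffs + 2×muesli mix + seed granola (1878) but leaves 8 cm idle.
Dropping seed granola frees 30 cm; slotting in cinnamon oats (34 cm) lifts the total to 1881 at 114 cm.
Nothing else within 118 cm beats 1881.

1881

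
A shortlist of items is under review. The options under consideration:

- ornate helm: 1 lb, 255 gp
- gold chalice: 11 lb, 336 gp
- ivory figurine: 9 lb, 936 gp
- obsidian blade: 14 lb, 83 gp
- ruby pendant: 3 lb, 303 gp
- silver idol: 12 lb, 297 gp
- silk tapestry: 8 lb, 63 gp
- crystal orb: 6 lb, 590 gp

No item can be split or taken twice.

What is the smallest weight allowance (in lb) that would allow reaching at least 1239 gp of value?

Minimise lb subject to total value ≥ 1239.
ivory figurine + ruby pendant reaches 1239 using 12 lb.
No combination under 12 lb hits 1239.

12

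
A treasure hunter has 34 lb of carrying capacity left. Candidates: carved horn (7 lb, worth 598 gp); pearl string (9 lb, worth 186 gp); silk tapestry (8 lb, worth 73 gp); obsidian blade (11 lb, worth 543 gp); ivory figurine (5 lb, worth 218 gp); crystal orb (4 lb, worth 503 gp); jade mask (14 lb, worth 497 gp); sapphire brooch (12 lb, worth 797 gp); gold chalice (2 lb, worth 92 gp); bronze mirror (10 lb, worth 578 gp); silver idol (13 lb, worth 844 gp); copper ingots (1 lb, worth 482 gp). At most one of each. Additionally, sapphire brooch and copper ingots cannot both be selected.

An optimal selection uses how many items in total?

6

Optimal total is 2737.
carved horn + ivory figurine + crystal orb + gold chalice + silver idol + copper ingots hits 2737 at 32 lb.
All optima have 6 items.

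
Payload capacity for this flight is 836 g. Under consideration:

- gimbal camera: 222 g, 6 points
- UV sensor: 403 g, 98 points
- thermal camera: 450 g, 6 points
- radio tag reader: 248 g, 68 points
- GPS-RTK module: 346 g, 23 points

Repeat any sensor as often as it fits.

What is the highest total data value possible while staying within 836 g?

3×radio tag reader uses 744 of the 836 g and totals 204.
No other feasible combination exceeds 204.

204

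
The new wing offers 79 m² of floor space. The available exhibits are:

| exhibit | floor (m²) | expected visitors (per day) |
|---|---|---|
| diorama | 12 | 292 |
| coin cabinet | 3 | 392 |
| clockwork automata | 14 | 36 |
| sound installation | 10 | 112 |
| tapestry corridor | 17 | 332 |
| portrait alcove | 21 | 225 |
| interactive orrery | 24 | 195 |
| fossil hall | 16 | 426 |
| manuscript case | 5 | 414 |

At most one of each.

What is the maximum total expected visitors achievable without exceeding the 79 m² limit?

2081

Filling by ratio: diorama + coin cabinet + clockwork automata + sound installation + tapestry corridor + fossil hall + manuscript case for 2004, with 2 m² left unused.
The 24 m² tied up in clockwork automata and sound installation is better spent on portrait alcove — total rises to 2081 (74 m²).
Runner-up diorama + coin cabinet + tapestry corridor + interactive orrery + fossil hall + manuscript case tops out at 2051.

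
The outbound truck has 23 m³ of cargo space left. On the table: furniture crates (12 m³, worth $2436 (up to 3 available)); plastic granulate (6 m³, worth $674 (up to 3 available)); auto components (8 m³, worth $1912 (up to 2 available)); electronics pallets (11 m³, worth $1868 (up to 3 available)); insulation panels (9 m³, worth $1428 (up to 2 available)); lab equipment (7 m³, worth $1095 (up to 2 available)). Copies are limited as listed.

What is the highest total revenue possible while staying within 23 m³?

4919

Taking 2×auto components + lab equipment: 23 m³ used, 4919 in revenue.
Nothing else within 23 m³ beats 4919.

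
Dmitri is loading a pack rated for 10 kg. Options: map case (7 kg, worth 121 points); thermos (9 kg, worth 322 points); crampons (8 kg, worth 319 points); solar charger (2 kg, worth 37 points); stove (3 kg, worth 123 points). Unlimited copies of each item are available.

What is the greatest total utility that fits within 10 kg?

By utility per kg: stove 41.00, crampons 39.88, thermos 35.78, solar charger 18.50 lead.
The ratio ordering already packs tightly: 3×stove, 9 kg, 369.
Every other selection either busts 10 kg or fails to beat 369.

369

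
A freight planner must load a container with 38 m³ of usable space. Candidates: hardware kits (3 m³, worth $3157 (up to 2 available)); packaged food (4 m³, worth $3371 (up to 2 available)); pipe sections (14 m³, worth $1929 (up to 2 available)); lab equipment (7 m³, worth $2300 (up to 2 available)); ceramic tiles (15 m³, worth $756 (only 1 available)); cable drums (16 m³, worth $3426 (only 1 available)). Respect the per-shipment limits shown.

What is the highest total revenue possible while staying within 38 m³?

The ratio heuristic lands on 2×hardware kits + 2×packaged food + 2×lab equipment (17656) but leaves 10 m³ idle.
Replace lab equipment with cable drums: the trade gains 1126 net, giving 18782 at 37 m³.
No other feasible combination exceeds 18782.

18782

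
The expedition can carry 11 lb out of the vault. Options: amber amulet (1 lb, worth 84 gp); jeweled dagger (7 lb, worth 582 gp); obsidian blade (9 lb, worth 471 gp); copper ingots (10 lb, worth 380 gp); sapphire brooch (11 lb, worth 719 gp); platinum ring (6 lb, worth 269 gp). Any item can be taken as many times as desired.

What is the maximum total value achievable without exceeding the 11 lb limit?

924

By value per lb: amber amulet 84.00, jeweled dagger 83.14, sapphire brooch 65.36, obsidian blade 52.33 lead.
Best packing: 11×amber amulet — 11 lb, 924 total.
That's the maximum — no swap from here does better than 924.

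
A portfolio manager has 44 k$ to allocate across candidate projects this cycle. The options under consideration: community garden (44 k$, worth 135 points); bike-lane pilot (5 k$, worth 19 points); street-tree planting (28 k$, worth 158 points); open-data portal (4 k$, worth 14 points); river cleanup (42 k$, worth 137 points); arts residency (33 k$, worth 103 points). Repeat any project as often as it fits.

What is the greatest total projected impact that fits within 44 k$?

215

3×bike-lane pilot + street-tree planting uses 43 of the 44 k$ and totals 215.
Every other selection either busts 44 k$ or fails to beat 215.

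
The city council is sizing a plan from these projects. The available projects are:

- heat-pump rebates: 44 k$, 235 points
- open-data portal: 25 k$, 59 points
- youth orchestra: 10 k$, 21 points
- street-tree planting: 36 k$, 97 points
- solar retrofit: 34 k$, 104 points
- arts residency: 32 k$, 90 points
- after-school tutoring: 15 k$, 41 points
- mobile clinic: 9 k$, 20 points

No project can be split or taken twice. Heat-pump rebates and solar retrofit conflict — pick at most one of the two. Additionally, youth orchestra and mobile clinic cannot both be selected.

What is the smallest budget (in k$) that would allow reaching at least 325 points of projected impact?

76

Minimise k$ subject to total projected impact ≥ 325.
heat-pump rebates + arts residency: 325 projected impact at 76 k$.
Below 76 k$ the best achievable stays under 325.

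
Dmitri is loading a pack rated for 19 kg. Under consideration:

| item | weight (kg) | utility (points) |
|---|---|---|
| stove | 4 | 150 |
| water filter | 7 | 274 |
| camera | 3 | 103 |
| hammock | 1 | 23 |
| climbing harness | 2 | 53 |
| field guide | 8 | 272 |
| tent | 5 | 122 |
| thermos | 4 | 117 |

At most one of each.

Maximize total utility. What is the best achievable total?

Taking the top-ratio items first gives stove + water filter + camera + hammock + thermos for 667 (19 kg).
Replace camera and hammock and thermos with field guide: the trade gains 29 net, giving 696 at 19 kg.
Runner-up water filter + camera + hammock + field guide tops out at 672.

696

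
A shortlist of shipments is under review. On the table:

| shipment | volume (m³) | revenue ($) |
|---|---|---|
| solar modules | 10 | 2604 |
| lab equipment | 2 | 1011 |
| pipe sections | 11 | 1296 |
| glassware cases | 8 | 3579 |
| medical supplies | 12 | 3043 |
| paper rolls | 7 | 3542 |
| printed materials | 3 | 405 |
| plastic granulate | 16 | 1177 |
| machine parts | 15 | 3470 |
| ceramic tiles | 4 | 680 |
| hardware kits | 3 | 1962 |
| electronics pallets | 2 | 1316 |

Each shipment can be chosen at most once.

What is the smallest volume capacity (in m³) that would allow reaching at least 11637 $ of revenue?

25

Need the lightest bundle worth ≥ 11637.
lab equipment + glassware cases + paper rolls + printed materials + hardware kits + electronics pallets: 11815 revenue at 25 m³.
No combination under 25 m³ hits 11637.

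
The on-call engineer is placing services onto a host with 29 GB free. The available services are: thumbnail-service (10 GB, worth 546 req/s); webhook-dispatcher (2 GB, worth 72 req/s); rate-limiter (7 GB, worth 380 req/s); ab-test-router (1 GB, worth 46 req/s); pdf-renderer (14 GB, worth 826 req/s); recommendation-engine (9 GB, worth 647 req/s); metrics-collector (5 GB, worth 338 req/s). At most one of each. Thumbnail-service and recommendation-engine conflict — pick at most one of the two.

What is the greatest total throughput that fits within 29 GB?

1857

Ab-test-router + pdf-renderer + recommendation-engine + metrics-collector uses 29 of the 29 GB and totals 1857.
The closest alternative, pdf-renderer + recommendation-engine + metrics-collector, reaches only 1811.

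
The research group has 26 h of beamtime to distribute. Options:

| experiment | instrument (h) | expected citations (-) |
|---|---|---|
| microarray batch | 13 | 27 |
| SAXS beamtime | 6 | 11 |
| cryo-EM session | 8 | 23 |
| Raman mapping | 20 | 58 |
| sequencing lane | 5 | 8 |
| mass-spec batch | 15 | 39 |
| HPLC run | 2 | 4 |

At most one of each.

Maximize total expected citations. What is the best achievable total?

69

Greedy by ratio would take Raman mapping + HPLC run: 22 h used, total 62.
Replace HPLC run with SAXS beamtime: the trade gains 7 net, giving 69 at 26 h.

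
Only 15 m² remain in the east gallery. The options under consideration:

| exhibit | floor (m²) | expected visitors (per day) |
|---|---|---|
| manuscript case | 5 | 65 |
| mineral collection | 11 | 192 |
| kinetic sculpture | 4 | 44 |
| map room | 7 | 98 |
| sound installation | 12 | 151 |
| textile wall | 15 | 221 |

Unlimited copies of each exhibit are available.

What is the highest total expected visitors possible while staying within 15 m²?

236

Best packing: mineral collection + kinetic sculpture — 15 m², 236 total.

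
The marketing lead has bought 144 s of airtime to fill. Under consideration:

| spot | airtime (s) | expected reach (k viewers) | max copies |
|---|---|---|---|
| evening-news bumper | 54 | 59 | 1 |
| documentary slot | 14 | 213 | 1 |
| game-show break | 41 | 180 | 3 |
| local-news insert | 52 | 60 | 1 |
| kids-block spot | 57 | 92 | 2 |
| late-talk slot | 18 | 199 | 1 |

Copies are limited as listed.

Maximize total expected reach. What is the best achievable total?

By expected reach per s: documentary slot 15.21, late-talk slot 11.06, game-show break 4.39, kids-block spot 1.61 lead.
Best packing: documentary slot + 2×game-show break + late-talk slot — 114 s, 772 total.
The spare 30 s is too small for any remaining spot, and no exchange beats 772.

772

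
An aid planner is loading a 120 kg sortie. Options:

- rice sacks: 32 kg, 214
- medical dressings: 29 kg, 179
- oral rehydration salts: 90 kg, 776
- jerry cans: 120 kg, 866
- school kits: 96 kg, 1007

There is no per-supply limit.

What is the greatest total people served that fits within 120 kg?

By people served per kg: school kits 10.49, oral rehydration salts 8.62, jerry cans 7.22, rice sacks 6.69 lead.
The ratio ordering already packs tightly: school kits, 96 kg, 1007.
Every other selection either busts 120 kg or fails to beat 1007.

1007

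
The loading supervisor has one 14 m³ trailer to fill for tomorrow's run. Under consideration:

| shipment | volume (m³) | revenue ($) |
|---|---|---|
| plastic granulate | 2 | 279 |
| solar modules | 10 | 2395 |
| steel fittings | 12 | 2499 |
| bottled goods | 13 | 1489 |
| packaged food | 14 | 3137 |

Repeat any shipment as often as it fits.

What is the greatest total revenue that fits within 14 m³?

Greedy by ratio would take 2×plastic granulate + solar modules: 14 m³ used, total 2953.
Replace 2×plastic granulate and solar modules with packaged food: the trade gains 184 net, giving 3137 at 14 m³.
Every other selection either busts 14 m³ or fails to beat 3137.

3137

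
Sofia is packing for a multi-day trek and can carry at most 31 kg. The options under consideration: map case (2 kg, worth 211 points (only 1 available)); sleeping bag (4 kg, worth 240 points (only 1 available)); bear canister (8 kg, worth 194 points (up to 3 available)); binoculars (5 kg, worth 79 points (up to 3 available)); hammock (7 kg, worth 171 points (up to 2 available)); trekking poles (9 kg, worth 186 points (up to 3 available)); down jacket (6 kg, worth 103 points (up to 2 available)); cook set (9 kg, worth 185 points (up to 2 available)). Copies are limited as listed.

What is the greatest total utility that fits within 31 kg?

1033

Filling by ratio: map case + sleeping bag + bear canister + 2×hammock for 987, with 3 kg left unused.
Replace 2×hammock with 2×bear canister: the trade gains 46 net, giving 1033 at 30 kg.
Every other selection either busts 31 kg or exceeds an availability limit or fails to beat 1033.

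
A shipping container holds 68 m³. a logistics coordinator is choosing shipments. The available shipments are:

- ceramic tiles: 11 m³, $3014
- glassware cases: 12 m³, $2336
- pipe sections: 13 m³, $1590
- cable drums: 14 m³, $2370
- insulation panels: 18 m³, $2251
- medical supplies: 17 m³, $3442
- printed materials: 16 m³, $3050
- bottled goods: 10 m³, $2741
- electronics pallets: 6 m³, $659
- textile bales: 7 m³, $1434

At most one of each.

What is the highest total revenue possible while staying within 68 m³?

14617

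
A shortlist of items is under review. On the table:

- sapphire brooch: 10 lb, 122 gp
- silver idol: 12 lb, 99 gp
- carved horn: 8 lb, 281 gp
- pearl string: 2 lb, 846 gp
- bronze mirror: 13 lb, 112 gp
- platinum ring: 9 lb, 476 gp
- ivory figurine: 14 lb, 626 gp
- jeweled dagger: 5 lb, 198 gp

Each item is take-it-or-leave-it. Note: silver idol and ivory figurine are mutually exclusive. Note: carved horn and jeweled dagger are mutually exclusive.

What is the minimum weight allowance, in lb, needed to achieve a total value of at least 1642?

21

Minimise lb subject to total value ≥ 1642.
Taking pearl string + ivory figurine + jeweled dagger gives 1670 (≥ 1642) for 21 lb.
Any bundle with less than 21 lb falls short of 1642.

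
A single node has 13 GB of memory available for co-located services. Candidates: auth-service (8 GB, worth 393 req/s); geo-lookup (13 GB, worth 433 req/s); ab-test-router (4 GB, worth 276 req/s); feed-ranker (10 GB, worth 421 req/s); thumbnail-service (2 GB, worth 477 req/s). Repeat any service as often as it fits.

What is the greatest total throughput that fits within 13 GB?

2862

6×thumbnail-service uses 12 of the 13 GB and totals 2862.
That's the maximum — no swap from here does better than 2862.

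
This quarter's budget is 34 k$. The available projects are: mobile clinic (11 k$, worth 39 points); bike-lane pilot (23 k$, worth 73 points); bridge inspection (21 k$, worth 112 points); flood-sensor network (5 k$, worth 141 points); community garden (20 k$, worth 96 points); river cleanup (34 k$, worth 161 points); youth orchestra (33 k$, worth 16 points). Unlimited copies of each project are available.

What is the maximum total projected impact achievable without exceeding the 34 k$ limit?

846

Best packing: 6×flood-sensor network — 30 k$, 846 total.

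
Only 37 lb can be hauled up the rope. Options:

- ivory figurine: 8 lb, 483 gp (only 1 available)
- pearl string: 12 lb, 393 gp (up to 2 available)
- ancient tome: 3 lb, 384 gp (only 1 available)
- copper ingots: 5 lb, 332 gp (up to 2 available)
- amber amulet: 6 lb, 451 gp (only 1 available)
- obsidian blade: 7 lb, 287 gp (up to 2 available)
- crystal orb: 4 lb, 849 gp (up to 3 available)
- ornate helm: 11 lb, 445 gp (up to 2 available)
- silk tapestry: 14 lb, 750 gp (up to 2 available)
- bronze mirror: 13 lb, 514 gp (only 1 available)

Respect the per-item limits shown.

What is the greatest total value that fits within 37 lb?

By value per lb: crystal orb 212.25, ancient tome 128.00, amber amulet 75.17, copper ingots 66.40 lead.
Taking the top-ratio items first gives ancient tome + 2×copper ingots + amber amulet + 3×crystal orb for 4046 (31 lb).
Dropping copper ingots frees 5 lb; slotting in ivory figurine (8 lb) lifts the total to 4197 at 34 lb.
Every other selection either busts 37 lb or exceeds an availability limit or fails to beat 4197.

4197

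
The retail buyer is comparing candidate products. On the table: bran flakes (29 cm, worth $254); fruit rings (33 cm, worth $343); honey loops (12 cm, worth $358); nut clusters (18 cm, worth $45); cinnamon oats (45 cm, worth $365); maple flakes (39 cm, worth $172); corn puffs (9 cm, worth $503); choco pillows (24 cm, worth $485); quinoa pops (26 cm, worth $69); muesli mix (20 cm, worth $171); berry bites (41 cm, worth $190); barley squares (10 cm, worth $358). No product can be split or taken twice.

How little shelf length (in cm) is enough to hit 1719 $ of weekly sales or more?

73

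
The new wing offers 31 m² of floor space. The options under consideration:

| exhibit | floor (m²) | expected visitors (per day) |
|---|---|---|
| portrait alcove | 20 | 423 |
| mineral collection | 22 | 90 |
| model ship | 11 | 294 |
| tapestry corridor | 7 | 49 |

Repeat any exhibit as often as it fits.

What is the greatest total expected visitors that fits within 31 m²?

Filling by ratio: 2×model ship + tapestry corridor for 637, with 2 m² left unused.
Dropping model ship and tapestry corridor frees 18 m²; slotting in portrait alcove (20 m²) lifts the total to 717 at 31 m².
Nothing else within 31 m² beats 717.

717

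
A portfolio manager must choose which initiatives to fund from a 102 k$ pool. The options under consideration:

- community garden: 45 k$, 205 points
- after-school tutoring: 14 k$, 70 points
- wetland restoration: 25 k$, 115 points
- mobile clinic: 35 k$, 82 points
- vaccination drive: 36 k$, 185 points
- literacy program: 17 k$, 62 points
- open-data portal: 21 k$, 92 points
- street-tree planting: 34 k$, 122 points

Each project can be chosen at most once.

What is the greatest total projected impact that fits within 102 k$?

482

Taking the top-ratio projects first gives after-school tutoring + wetland restoration + vaccination drive + open-data portal for 462 (96 k$).
The 39 k$ tied up in after-school tutoring and wetland restoration is better spent on community garden — total rises to 482 (102 k$).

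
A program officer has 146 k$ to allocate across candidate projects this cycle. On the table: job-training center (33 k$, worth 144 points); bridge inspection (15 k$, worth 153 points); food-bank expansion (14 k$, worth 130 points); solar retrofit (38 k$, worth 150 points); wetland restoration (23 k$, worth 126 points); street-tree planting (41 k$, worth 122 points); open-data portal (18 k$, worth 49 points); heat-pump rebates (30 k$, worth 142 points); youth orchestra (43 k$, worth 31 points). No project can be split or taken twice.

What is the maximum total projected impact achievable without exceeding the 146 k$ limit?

752

The ratio heuristic lands on job-training center + bridge inspection + food-bank expansion + wetland restoration + open-data portal + heat-pump rebates (744) but leaves 13 k$ idle.
Replace heat-pump rebates with solar retrofit: the trade gains 8 net, giving 752 at 141 k$.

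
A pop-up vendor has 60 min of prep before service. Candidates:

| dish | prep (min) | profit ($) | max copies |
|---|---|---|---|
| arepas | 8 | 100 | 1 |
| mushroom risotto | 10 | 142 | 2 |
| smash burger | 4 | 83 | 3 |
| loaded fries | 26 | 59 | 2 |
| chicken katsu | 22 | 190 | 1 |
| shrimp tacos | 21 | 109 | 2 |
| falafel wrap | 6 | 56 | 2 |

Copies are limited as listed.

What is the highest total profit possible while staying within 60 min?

779

A density-first pass picks arepas + 2×mushroom risotto + 3×smash burger + 2×falafel wrap — 745 at 52 min.
Dropping arepas and falafel wrap frees 14 min; slotting in chicken katsu (22 min) lifts the total to 779 at 60 min.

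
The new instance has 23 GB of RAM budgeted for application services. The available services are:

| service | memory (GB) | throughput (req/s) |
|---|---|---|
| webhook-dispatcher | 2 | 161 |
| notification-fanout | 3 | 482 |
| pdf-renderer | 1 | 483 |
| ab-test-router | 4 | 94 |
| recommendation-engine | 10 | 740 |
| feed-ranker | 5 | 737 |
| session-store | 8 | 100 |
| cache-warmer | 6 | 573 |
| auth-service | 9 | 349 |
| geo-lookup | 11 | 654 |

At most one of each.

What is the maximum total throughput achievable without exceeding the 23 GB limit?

2603

A density-first pass picks webhook-dispatcher + notification-fanout + pdf-renderer + ab-test-router + feed-ranker + cache-warmer — 2530 at 21 GB.
Replace ab-test-router and cache-warmer with recommendation-engine: the trade gains 73 net, giving 2603 at 21 GB.
No other feasible combination exceeds 2603.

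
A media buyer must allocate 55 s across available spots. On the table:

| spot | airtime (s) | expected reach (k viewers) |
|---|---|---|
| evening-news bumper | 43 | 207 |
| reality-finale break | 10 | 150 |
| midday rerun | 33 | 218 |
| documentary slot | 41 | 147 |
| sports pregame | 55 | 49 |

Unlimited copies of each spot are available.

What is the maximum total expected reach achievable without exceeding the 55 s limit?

The ratio ordering already packs tightly: 5×reality-finale break, 50 s, 750.

750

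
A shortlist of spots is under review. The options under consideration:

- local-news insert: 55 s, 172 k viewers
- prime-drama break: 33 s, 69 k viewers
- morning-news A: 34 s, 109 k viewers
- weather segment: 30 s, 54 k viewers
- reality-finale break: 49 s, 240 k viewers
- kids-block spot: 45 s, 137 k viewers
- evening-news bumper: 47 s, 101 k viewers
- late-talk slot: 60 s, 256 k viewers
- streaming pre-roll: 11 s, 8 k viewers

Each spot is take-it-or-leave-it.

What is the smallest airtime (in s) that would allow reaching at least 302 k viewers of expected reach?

82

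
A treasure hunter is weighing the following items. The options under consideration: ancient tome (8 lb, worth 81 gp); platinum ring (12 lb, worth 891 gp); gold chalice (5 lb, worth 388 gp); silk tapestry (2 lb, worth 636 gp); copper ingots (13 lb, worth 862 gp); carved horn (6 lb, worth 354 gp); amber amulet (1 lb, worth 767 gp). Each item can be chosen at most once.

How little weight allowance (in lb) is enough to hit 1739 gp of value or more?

8

Need the lightest bundle worth ≥ 1739.
gold chalice + silk tapestry + amber amulet: 1791 value at 8 lb.
Any bundle with less than 8 lb falls short of 1739.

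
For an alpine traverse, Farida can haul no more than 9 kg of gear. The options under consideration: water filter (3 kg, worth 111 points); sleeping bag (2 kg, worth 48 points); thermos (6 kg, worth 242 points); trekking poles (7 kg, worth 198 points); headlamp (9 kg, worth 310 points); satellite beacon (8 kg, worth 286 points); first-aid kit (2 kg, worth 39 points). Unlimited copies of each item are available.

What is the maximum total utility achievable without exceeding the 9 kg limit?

Density check — thermos 40.33, water filter 37.00, satellite beacon 35.75 are the best per kg.
Taking water filter + thermos: 9 kg used, 353 in utility.

353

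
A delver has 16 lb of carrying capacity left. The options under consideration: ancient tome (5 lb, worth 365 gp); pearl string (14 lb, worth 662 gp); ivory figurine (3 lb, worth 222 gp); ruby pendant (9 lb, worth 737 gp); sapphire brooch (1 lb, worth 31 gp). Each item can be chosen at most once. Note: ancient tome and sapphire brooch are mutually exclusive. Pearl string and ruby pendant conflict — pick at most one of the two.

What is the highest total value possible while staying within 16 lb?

1102

The ratio heuristic lands on ivory figurine + ruby pendant + sapphire brooch (990) but leaves 3 lb idle.
Dropping ivory figurine and sapphire brooch frees 4 lb; slotting in ancient tome (5 lb) lifts the total to 1102 at 14 lb.
The closest alternative, ivory figurine + ruby pendant + sapphire brooch, reaches only 990.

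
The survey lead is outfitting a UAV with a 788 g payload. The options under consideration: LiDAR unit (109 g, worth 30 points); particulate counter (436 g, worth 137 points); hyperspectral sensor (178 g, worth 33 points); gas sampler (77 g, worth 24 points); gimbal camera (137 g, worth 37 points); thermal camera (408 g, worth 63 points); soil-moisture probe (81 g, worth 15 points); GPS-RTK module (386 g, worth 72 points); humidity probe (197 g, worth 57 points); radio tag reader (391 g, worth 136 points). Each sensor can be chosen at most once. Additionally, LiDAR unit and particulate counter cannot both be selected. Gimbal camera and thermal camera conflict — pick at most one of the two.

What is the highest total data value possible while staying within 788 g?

247

Best packing: LiDAR unit + gas sampler + humidity probe + radio tag reader — 774 g, 247 total.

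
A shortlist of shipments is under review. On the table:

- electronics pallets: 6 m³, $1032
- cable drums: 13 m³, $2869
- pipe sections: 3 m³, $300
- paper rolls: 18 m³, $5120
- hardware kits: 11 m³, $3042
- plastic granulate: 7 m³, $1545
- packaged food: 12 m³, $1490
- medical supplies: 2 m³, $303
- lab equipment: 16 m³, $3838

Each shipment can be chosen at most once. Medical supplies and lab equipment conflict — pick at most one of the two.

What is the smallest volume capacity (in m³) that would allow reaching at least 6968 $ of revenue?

Minimise m³ subject to total revenue ≥ 6968.
Taking paper rolls + plastic granulate + medical supplies gives 6968 (≥ 6968) for 27 m³.
No combination under 27 m³ hits 6968.

27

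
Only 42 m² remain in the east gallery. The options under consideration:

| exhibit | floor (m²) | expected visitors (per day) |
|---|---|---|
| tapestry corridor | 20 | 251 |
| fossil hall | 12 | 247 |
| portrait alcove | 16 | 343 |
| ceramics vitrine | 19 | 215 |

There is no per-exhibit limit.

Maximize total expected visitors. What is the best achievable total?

837

Density check — portrait alcove 21.44, fossil hall 20.58, tapestry corridor 12.55, ceramics vitrine 11.32 are the best per m².
Greedy by ratio would take 2×portrait alcove: 32 m² used, total 686.
Dropping portrait alcove frees 16 m²; slotting in 2×fossil hall (24 m²) lifts the total to 837 at 40 m².
That's the maximum — no swap from here does better than 837.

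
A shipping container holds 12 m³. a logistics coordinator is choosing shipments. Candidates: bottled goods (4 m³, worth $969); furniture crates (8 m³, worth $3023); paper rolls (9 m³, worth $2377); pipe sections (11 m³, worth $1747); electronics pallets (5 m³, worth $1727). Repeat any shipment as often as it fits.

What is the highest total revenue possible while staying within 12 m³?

Taking bottled goods + furniture crates: 12 m³ used, 3992 in revenue.
Nothing else within 12 m³ beats 3992.

3992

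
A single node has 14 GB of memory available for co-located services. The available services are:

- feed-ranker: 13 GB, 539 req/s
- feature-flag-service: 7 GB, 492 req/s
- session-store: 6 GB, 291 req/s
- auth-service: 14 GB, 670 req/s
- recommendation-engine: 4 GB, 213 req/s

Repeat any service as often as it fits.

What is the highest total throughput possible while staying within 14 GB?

984

The ratio ordering already packs tightly: 2×feature-flag-service, 14 GB, 984.
No other feasible combination exceeds 984.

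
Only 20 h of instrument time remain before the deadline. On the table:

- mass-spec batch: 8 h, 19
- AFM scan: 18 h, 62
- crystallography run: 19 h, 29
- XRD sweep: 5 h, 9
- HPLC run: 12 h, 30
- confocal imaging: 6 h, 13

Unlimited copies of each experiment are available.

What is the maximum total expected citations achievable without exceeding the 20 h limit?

62

By expected citations per h: AFM scan 3.44, HPLC run 2.50, mass-spec batch 2.38 lead.
Taking AFM scan: 18 h used, 62 in expected citations.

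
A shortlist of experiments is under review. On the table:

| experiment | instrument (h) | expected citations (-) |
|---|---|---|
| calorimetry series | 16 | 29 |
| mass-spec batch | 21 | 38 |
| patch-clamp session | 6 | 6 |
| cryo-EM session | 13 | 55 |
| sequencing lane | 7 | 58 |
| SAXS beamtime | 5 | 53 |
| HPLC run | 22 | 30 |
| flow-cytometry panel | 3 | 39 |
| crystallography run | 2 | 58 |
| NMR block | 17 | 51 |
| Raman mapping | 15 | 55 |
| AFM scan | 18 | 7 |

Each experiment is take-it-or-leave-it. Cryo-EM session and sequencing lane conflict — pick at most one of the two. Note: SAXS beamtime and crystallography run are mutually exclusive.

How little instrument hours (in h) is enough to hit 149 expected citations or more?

12

Look for the lowest-instrument combination reaching 149.
sequencing lane + flow-cytometry panel + crystallography run: 155 expected citations at 12 h.
Below 12 h the best achievable stays under 149.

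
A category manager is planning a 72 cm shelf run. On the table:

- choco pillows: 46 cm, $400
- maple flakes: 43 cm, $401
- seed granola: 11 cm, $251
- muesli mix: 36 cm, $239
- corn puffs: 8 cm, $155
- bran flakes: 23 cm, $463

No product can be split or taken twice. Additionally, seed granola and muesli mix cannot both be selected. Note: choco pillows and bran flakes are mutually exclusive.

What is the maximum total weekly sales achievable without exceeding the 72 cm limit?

869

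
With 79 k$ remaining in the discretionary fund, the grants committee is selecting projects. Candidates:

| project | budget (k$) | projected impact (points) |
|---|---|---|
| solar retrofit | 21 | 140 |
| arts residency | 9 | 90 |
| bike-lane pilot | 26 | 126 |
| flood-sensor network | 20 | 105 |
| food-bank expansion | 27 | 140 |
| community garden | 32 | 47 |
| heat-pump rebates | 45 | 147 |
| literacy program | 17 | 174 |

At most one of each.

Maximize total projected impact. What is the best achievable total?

Greedy by ratio would take solar retrofit + arts residency + flood-sensor network + literacy program: 67 k$ used, total 509.
The 20 k$ tied up in flood-sensor network is better spent on food-bank expansion — total rises to 544 (74 k$).
Next best is solar retrofit + arts residency + bike-lane pilot + literacy program at 530 (73 k$) — short by 14.

544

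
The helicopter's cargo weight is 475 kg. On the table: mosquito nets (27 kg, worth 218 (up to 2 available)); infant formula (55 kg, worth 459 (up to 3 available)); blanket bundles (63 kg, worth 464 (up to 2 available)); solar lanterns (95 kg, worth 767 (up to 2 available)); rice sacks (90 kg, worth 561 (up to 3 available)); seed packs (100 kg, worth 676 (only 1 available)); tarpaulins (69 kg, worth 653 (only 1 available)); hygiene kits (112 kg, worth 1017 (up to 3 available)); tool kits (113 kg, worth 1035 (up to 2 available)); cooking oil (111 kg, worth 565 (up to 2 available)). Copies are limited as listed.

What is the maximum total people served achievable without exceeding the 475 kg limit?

4223

By people served per kg: tarpaulins 9.46, tool kits 9.16, hygiene kits 9.08 lead.
Greedy by ratio would take infant formula + tarpaulins + hygiene kits + 2×tool kits: 462 kg used, total 4199.
Dropping tarpaulins frees 69 kg; slotting in mosquito nets + infant formula (82 kg) lifts the total to 4223 at 475 kg.
Nothing else within 475 kg beats 4223.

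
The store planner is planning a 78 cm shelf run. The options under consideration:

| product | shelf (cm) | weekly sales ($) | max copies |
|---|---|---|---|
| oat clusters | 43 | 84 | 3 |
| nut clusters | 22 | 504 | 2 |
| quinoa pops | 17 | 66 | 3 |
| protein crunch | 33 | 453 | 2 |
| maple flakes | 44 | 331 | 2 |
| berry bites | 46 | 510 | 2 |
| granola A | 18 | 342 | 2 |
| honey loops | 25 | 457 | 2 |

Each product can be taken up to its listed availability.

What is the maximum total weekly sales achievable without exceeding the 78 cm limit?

The ratio heuristic lands on 2×nut clusters + granola A (1350) but leaves 16 cm idle.
Replace granola A with honey loops: the trade gains 115 net, giving 1465 at 69 cm.

1465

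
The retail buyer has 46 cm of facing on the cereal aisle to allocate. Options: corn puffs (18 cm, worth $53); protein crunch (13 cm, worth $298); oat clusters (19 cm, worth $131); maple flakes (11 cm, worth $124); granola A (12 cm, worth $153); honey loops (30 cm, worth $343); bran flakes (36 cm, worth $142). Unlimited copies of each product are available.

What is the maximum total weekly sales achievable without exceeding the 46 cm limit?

894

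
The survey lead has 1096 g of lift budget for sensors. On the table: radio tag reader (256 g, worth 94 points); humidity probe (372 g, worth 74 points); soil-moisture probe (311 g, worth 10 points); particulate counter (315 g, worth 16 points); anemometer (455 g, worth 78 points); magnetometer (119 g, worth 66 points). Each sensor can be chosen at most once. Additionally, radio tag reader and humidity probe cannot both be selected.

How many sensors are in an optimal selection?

Optimal total is 238.
radio tag reader + anemometer + magnetometer hits 238 at 830 g.
Any selection reaching 238 contains exactly 3 sensors.

3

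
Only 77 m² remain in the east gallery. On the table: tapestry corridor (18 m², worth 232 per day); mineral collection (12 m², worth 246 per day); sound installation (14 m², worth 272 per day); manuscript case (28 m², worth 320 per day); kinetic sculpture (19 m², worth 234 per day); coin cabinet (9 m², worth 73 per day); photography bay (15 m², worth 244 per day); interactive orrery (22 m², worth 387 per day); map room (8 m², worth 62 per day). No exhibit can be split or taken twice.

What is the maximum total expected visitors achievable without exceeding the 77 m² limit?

By expected visitors per m²: mineral collection 20.50, sound installation 19.43, interactive orrery 17.59, photography bay 16.27 lead.
Taking the top-ratio exhibits first gives mineral collection + sound installation + coin cabinet + photography bay + interactive orrery for 1222 (72 m²).
The 24 m² tied up in coin cabinet and photography bay is better spent on manuscript case — total rises to 1225 (76 m²).
The closest alternative, mineral collection + sound installation + coin cabinet + photography bay + interactive orrery, reaches only 1222.

1225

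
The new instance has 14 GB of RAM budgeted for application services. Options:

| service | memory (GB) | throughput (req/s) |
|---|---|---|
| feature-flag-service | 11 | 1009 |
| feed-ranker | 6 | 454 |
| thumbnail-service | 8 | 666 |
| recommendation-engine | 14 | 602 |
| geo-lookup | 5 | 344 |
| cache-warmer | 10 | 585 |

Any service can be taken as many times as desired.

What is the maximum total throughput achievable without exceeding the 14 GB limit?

1120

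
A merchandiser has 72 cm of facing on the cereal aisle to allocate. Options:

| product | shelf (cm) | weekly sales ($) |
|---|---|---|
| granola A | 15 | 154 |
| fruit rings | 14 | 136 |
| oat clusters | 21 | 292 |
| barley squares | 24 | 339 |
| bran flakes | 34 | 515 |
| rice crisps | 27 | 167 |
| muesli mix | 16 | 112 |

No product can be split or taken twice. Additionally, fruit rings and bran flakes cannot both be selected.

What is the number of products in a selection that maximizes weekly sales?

3

Best achievable weekly sales is 961.
One optimal bundle: granola A + oat clusters + bran flakes (70 cm).
All optima have 3 products.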